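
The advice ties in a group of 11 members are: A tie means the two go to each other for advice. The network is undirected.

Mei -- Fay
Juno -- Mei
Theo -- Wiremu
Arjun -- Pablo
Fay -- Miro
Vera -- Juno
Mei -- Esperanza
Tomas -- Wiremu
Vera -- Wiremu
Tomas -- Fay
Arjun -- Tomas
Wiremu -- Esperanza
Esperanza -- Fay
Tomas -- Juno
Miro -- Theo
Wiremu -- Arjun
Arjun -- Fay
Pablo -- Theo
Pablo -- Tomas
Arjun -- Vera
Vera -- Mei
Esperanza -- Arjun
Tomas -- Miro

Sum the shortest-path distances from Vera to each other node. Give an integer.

17

Distances from Vera: Arjun:1, Esperanza:2, Fay:2, Juno:1, Mei:1, Miro:3, Pablo:2, Theo:2, Tomas:2, Wiremu:1.
Sum = 1 + 2 + 2 + 1 + 1 + 3 + 2 + 2 + 2 + 1 = 17.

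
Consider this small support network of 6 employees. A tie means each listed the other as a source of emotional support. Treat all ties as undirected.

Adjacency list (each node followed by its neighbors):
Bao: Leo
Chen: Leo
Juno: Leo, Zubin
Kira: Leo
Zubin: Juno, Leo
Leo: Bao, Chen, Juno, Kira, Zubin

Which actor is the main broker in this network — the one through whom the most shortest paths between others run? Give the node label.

Leo

Unnormalized betweenness of each node: Bao:0, Chen:0, Juno:0, Kira:0, Leo:9, Zubin:0.
Leo has the largest value, 9, making it the main broker — the node through which the most shortest paths run.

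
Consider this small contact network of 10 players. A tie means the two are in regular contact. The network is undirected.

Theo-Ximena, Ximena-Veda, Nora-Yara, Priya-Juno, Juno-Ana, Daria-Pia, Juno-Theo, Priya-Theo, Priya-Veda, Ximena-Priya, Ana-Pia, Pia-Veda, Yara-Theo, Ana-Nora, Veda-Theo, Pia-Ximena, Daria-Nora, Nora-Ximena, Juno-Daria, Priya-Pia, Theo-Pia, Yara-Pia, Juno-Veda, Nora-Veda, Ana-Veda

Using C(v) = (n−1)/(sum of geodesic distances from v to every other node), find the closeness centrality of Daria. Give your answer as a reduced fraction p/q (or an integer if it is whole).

3/5

Distances from Daria: Ana:2, Juno:1, Nora:1, Pia:1, Priya:2, Theo:2, Veda:2, Ximena:2, Yara:2. Sum = 15.
n = 10, so closeness = 9/15 = 3/5.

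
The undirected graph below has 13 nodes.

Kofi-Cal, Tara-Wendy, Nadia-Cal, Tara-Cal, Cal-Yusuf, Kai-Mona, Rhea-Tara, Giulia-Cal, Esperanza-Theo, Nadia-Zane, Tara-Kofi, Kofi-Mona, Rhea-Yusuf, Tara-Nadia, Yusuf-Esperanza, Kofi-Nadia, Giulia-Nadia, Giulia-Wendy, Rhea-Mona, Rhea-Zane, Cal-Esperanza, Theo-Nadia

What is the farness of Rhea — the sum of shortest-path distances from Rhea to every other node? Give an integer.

Distances from Rhea: Cal:2, Esperanza:2, Giulia:3, Kai:2, Kofi:2, Mona:1, Nadia:2, Tara:1, Theo:3, Wendy:2, Yusuf:1, Zane:1.
Sum = 2 + 2 + 3 + 2 + 2 + 1 + 2 + 1 + 3 + 2 + 1 + 1 = 22.

22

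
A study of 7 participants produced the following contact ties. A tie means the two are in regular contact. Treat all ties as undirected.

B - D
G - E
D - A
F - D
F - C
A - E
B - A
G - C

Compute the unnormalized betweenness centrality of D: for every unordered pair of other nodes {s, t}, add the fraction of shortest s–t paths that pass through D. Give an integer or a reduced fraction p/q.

4

Pairs whose geodesics pass through D — C–B: 1; C–A: 1/2; F–B: 1; F–A: 1; F–E: 1/2.
All other pairs contribute 0.
Summing the contributions gives betweenness(D) = 4.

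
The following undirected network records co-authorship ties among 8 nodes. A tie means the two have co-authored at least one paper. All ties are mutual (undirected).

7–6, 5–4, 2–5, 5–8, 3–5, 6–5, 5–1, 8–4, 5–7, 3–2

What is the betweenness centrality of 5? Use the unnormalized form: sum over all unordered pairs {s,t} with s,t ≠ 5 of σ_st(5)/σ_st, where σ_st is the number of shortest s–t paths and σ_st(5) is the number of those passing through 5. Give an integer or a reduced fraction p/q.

Pairs whose geodesics pass through 5 — 1–6: 1; 1–7: 1; 1–3: 1; 1–8: 1; 1–4: 1; 1–2: 1; 6–3: 1; 6–8: 1; 6–4: 1; 6–2: 1; 7–3: 1; 7–8: 1; 7–4: 1; 7–2: 1 … (+4 more pairs).
All other pairs contribute 0.
Summing the contributions gives betweenness(5) = 18.

18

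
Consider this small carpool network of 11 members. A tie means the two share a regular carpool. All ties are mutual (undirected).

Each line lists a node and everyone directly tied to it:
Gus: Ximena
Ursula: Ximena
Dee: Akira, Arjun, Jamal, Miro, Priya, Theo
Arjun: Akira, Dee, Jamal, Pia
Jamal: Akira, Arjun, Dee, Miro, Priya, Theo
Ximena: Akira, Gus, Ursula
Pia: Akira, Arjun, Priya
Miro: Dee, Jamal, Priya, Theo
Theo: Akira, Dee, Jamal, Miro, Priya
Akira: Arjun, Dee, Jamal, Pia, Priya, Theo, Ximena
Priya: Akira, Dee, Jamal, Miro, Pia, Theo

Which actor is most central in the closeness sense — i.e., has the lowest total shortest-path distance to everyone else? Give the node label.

Akira

Farness (sum of distances to all others) for each node — Akira:13, Arjun:18, Dee:16, Gus:27, Jamal:16, Miro:21, Pia:19, Priya:16, Theo:17, Ursula:27, Ximena:18.
The smallest farness is 13, for Akira, so Akira has the highest closeness.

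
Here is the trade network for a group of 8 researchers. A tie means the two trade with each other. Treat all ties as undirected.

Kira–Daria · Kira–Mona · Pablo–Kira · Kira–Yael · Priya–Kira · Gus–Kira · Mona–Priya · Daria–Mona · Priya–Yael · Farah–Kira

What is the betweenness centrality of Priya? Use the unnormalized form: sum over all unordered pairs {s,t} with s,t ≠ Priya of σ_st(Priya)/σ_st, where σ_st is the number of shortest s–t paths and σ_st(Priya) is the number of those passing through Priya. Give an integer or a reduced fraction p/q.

1/2

Pairs whose geodesics pass through Priya — Yael–Mona: 1/2.
All other pairs contribute 0.
Summing the contributions gives betweenness(Priya) = 1/2.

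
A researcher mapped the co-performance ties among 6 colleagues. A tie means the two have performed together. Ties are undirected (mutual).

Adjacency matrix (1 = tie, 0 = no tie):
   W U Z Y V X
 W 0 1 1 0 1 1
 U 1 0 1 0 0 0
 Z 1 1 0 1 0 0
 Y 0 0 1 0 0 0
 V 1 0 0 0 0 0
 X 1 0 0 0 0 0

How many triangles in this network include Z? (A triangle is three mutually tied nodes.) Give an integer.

1

Z's neighbors: U, W, and Y.
Neighbor pairs that are themselves tied: Z–U–W. Each forms one triangle with Z, for 1 in total.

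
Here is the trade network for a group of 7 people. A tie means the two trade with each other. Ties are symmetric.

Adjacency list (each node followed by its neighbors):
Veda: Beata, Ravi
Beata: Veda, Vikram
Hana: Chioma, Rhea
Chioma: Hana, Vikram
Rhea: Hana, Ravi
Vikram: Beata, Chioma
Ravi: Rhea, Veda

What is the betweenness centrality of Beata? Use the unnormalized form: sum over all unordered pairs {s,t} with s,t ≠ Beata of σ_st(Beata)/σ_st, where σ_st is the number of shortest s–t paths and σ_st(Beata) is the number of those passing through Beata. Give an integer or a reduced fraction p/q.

3

Pairs whose geodesics pass through Beata — Chioma–Veda: 1; Vikram–Veda: 1; Vikram–Ravi: 1.
All other pairs contribute 0.
Summing the contributions gives betweenness(Beata) = 3.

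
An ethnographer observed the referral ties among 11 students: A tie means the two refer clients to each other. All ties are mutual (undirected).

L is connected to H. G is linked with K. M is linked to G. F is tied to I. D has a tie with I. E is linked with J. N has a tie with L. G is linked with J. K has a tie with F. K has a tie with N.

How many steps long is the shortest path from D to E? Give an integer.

6

One shortest route is D – I – F – K – G – J – E, which uses 6 edges, and at distance 5 from D we only reach {J, L, M}, which does not include E. So d(D,E) = 6.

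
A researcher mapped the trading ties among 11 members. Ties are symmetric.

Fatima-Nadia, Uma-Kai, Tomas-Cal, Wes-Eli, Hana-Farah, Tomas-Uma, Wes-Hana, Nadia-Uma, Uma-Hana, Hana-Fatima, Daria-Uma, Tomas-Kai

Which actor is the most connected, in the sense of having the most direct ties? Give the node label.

Degrees — Cal:1, Daria:1, Eli:1, Farah:1, Fatima:2, Hana:4, Kai:2, Nadia:2, Tomas:3, Uma:5, Wes:2.
The maximum is 5, attained only by Uma.

Uma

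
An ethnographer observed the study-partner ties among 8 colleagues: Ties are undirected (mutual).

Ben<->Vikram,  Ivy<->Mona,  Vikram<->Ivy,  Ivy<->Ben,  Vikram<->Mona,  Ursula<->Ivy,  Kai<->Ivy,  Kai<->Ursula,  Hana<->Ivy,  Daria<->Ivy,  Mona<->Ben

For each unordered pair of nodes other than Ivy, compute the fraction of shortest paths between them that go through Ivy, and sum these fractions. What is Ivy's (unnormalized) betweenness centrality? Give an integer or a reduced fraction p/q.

Pairs whose geodesics pass through Ivy — Hana–Mona: 1; Hana–Kai: 1; Hana–Ursula: 1; Hana–Vikram: 1; Hana–Daria: 1; Hana–Ben: 1; Mona–Kai: 1; Mona–Ursula: 1; Mona–Daria: 1; Kai–Vikram: 1; Kai–Daria: 1; Kai–Ben: 1; Ursula–Vikram: 1; Ursula–Daria: 1 … (+3 more pairs).
All other pairs contribute 0.
Summing the contributions gives betweenness(Ivy) = 17.

17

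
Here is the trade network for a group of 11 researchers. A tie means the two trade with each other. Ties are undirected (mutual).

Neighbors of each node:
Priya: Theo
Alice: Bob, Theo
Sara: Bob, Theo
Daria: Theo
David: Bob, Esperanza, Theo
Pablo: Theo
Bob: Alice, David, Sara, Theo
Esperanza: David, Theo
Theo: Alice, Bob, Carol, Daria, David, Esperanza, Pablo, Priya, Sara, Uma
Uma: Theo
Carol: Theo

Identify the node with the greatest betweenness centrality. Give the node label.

Unnormalized betweenness of each node: Alice:0, Bob:3/2, Carol:0, Daria:0, David:1/2, Esperanza:0, Pablo:0, Priya:0, Sara:0, Theo:39, Uma:0.
Theo has the largest value, 39, making it the main broker — the node through which the most shortest paths run.

Theo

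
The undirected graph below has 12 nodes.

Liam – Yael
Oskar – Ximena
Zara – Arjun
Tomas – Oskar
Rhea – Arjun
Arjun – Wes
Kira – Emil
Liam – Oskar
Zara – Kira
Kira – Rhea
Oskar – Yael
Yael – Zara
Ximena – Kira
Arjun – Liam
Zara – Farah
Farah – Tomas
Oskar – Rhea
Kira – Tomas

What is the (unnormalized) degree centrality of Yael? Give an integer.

3

Yael is directly tied to Liam, Oskar, and Zara. That is 3 neighbors, so the degree of Yael is 3.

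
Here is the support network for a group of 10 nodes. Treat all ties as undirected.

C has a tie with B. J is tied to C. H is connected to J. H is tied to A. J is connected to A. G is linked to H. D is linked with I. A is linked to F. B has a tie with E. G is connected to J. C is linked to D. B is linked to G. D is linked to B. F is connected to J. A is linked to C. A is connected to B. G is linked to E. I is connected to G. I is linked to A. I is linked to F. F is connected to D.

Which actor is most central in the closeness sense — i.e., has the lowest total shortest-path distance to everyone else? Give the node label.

Farness (sum of distances to all others) for each node — A:12, B:13, C:14, D:15, E:17, F:15, G:13, H:16, I:14, J:13.
The smallest farness is 12, for A, so A has the highest closeness.

A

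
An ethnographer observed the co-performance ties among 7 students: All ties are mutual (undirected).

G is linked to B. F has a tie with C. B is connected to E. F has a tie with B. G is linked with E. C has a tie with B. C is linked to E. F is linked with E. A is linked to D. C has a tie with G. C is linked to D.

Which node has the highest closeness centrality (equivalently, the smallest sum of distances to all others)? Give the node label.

Farness (sum of distances to all others) for each node — A:15, B:9, C:7, D:10, E:9, F:10, G:10.
The smallest farness is 7, for C, so C has the highest closeness.

C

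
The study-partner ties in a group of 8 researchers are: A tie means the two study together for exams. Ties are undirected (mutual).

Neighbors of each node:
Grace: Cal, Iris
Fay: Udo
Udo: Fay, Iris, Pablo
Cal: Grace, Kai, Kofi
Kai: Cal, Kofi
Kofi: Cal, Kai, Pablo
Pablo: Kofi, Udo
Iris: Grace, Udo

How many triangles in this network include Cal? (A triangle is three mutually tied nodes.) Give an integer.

1

Cal's neighbors: Grace, Kai, and Kofi.
Neighbor pairs that are themselves tied: Cal–Kai–Kofi. Each forms one triangle with Cal, for 1 in total.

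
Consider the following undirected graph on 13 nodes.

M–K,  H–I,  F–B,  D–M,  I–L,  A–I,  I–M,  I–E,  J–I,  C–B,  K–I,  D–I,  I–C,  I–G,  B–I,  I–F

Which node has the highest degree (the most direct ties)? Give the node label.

Degrees — A:1, B:3, C:2, D:2, E:1, F:2, G:1, H:1, I:12, J:1, K:2, L:1, M:3.
The maximum is 12, attained only by I.

I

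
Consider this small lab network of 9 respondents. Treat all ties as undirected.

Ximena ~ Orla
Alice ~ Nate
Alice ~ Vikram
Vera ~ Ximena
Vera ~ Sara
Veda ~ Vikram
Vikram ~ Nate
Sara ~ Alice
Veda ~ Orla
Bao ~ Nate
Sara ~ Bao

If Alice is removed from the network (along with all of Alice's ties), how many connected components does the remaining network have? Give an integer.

Alice's neighbors (Nate, Sara, and Vikram) remain reachable from one another through other ties, so the rest of the network stays in one piece.

1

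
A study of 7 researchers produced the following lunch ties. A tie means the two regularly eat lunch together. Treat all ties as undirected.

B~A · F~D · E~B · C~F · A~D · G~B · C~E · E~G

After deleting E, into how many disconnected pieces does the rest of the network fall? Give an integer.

1

E's neighbors (B, C, and G) remain reachable from one another through other ties, so the rest of the network stays in one piece.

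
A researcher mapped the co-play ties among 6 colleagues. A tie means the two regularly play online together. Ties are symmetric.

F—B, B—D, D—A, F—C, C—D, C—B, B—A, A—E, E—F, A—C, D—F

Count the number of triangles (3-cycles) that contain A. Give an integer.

3

A's neighbors: B, C, D, and E.
Neighbor pairs that are themselves tied: A–B–C; A–B–D; A–C–D. Each forms one triangle with A, for 3 in total.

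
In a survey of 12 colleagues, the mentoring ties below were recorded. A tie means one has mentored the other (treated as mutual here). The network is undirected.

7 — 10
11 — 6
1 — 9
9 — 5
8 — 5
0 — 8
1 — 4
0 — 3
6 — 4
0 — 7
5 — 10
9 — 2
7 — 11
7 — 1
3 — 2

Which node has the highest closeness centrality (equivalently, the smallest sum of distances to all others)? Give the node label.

7

Farness (sum of distances to all others) for each node — 0:22, 1:21, 2:28, 3:28, 4:28, 5:24, 6:31, 7:19, 8:27, 9:22, 10:24, 11:26.
The smallest farness is 19, for 7, so 7 has the highest closeness.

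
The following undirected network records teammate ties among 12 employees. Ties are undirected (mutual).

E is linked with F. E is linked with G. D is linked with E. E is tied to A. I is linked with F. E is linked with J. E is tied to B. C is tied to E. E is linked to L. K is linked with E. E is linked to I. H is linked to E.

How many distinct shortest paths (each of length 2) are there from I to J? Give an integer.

1

The shortest distance is 2, and the only length-2 path is I–E–J. So there is exactly 1 shortest path.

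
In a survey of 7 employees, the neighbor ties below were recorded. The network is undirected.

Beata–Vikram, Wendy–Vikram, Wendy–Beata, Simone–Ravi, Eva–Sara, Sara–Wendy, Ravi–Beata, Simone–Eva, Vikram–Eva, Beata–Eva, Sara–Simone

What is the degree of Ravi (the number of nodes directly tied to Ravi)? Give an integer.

2

Ravi is directly tied to Beata and Simone. That is 2 neighbors, so the degree of Ravi is 2.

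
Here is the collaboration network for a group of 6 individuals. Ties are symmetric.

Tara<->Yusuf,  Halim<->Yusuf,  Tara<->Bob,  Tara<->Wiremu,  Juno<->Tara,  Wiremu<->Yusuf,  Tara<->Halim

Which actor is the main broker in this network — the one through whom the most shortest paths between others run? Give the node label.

Tara

Unnormalized betweenness of each node: Bob:0, Halim:0, Juno:0, Tara:15/2, Wiremu:0, Yusuf:1/2.
Tara has the largest value, 15/2, making it the main broker — the node through which the most shortest paths run.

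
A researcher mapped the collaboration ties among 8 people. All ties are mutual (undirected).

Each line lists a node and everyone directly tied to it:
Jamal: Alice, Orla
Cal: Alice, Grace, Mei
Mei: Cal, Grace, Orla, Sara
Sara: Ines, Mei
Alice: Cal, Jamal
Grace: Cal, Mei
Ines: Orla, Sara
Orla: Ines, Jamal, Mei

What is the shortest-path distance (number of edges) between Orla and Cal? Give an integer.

One shortest route is Orla – Mei – Cal, which uses 2 edges, and Orla and Cal are not directly tied, so nothing shorter exists. So d(Orla,Cal) = 2.

2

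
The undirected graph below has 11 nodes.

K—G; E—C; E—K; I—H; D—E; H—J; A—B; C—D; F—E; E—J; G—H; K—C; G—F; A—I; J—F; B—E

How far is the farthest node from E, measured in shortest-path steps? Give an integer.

Distances from E: A:2, B:1, C:1, D:1, F:1, G:2, H:2, I:3, J:1, K:1.
The largest is 3 (to I), so the eccentricity of E is 3.

3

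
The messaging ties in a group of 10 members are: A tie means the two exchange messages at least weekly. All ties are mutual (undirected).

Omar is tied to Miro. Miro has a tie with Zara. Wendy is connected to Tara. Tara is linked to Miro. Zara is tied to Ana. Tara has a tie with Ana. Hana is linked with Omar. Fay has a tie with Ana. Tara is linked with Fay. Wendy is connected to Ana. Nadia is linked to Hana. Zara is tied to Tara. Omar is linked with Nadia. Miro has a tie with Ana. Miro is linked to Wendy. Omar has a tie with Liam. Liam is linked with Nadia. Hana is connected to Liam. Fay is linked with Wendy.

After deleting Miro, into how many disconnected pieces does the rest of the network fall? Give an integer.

Without Miro, the remaining ties split the others into: {Ana, Fay, Tara, Wendy, Zara}; {Hana, Liam, Nadia, Omar}.
That's 2 separate components.

2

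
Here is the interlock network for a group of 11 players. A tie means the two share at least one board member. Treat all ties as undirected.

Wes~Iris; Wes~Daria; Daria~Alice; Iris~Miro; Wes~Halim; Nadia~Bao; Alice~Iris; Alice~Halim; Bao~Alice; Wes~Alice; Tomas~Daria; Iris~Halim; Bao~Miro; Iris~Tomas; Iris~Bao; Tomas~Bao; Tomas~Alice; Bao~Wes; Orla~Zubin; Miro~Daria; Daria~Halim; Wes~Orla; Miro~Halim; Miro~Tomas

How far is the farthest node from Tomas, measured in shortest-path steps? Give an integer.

4

Distances from Tomas: Alice:1, Bao:1, Daria:1, Halim:2, Iris:1, Miro:1, Nadia:2, Orla:3, Wes:2, Zubin:4.
The largest is 4 (to Zubin), so the eccentricity of Tomas is 4.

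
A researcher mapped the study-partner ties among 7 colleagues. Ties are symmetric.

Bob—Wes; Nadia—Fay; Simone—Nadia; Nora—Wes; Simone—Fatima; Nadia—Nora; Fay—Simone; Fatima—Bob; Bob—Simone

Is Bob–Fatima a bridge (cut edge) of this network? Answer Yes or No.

No

Even without that edge, Bob still reaches Fatima via Bob – Simone – Fatima, so the network stays connected. Not a bridge.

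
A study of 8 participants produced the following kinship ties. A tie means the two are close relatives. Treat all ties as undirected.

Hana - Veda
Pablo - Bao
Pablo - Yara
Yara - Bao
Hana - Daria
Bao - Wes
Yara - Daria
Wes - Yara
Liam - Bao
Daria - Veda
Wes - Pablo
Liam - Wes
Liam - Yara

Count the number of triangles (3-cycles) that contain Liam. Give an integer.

Liam's neighbors: Bao, Wes, and Yara.
Neighbor pairs that are themselves tied: Liam–Bao–Wes; Liam–Bao–Yara; Liam–Wes–Yara. Each forms one triangle with Liam, for 3 in total.

3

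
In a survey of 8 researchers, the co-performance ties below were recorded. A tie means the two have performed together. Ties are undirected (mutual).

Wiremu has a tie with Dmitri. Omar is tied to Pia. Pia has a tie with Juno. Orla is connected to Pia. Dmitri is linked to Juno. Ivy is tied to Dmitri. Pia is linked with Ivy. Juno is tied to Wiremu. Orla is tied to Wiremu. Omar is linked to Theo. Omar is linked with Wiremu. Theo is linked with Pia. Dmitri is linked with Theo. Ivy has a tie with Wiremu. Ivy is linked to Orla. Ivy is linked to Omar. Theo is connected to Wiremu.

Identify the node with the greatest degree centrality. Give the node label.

Wiremu

Degrees — Dmitri:4, Ivy:5, Juno:3, Omar:4, Orla:3, Pia:5, Theo:4, Wiremu:6.
The maximum is 6, attained only by Wiremu.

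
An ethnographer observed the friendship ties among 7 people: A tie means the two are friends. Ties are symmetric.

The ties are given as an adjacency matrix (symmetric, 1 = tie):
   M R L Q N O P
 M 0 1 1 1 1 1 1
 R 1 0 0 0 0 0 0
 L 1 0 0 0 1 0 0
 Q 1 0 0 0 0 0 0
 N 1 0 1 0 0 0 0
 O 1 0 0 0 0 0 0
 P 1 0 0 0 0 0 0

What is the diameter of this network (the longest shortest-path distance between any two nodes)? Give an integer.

Eccentricity of each node (its greatest distance to any other): L:2, M:1, N:2, O:2, P:2, Q:2, R:2.
The maximum eccentricity is 2, realized for instance by the pair R–L via R – M – L. So the diameter is 2.

2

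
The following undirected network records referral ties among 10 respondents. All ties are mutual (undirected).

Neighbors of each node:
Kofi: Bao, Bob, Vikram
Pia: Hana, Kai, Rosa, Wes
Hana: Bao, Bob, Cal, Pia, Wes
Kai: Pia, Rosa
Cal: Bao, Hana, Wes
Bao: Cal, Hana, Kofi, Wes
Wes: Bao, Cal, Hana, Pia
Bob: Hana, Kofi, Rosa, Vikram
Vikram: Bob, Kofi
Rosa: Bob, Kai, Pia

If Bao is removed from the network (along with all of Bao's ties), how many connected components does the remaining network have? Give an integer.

Bao's neighbors (Cal, Hana, Kofi, and Wes) remain reachable from one another through other ties, so the rest of the network stays in one piece.

1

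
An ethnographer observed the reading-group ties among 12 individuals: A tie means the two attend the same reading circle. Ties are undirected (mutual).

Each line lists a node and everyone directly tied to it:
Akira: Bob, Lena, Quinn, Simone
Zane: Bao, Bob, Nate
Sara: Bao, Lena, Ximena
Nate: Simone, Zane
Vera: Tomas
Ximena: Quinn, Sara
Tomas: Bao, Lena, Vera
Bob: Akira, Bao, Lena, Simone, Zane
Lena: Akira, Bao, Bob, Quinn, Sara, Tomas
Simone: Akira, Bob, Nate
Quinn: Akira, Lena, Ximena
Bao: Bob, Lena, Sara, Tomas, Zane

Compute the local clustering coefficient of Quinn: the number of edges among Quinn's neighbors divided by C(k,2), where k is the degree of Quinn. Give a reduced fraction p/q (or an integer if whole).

1/3

Quinn's neighbors: Akira, Lena, and Ximena (k = 3).
Possible neighbor pairs: C(3,2) = 3. Edges among them: Akira–Lena → e = 1.
Clustering(Quinn) = 1/3.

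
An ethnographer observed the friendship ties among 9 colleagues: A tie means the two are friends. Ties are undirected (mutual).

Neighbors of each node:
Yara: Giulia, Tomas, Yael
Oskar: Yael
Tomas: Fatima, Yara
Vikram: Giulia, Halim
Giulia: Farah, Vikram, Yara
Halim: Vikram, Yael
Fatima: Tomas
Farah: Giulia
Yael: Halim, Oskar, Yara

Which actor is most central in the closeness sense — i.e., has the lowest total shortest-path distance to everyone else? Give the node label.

Farness (sum of distances to all others) for each node — Farah:22, Fatima:25, Giulia:15, Halim:18, Oskar:22, Tomas:18, Vikram:18, Yael:15, Yara:13.
The smallest farness is 13, for Yara, so Yara has the highest closeness.

Yara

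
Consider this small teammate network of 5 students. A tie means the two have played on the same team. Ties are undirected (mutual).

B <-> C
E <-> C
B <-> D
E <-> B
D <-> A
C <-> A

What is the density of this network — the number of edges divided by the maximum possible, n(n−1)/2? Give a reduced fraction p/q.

3/5

There are 6 edges and 5 nodes, so the maximum possible is C(5,2) = 10.
Density = 6/10 = 3/5.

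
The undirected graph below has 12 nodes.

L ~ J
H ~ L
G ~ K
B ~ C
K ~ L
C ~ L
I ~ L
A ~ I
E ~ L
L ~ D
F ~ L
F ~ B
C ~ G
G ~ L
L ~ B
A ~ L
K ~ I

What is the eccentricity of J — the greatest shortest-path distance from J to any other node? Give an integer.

Distances from J: A:2, B:2, C:2, D:2, E:2, F:2, G:2, H:2, I:2, K:2, L:1.
The largest is 2 (to B, I, G, D, A, F, H, K, E, and C), so the eccentricity of J is 2.

2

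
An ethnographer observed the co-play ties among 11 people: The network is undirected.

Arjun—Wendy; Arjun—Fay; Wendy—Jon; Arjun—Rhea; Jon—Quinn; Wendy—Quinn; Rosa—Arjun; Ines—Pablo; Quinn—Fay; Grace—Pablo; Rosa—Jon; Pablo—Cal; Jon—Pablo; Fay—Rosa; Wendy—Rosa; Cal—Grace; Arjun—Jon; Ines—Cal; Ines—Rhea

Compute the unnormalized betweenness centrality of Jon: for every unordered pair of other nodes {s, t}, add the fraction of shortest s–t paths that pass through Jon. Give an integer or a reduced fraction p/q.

Pairs whose geodesics pass through Jon — Rosa–Quinn: 1/3; Rosa–Cal: 1; Rosa–Pablo: 1; Rosa–Grace: 1; Rosa–Ines: 1/2; Wendy–Cal: 1; Wendy–Pablo: 1; Wendy–Grace: 1; Wendy–Ines: 1/2; Quinn–Arjun: 1/3; Quinn–Cal: 1; Quinn–Pablo: 1; Quinn–Grace: 1; Quinn–Rhea: 1/3 … (+7 more pairs).
All other pairs contribute 0.
Summing the contributions gives betweenness(Jon) = 69/4.

69/4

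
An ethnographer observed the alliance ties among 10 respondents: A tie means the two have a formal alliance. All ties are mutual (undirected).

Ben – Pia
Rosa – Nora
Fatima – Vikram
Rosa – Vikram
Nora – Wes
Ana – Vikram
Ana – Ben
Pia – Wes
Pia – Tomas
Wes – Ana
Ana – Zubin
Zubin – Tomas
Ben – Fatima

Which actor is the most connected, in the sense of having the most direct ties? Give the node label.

Degrees — Ana:4, Ben:3, Fatima:2, Nora:2, Pia:3, Rosa:2, Tomas:2, Vikram:3, Wes:3, Zubin:2.
The maximum is 4, attained only by Ana.

Ana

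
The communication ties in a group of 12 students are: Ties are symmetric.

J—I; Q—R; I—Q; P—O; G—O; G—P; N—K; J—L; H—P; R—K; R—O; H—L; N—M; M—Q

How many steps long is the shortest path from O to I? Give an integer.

One shortest route is O – R – Q – I, which uses 3 edges, and at distance 2 from O we only reach {H, K, Q}, which does not include I. So d(O,I) = 3.

3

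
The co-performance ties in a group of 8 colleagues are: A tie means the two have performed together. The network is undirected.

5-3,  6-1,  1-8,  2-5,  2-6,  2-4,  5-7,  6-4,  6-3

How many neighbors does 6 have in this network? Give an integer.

4

6 is directly tied to 1, 2, 3, and 4. That is 4 neighbors, so the degree of 6 is 4.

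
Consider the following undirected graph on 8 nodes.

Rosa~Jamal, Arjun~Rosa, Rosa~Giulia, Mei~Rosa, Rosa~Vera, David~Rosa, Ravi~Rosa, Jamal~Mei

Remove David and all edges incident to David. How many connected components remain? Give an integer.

David's neighbors (Rosa) remain reachable from one another through other ties, so the rest of the network stays in one piece.

1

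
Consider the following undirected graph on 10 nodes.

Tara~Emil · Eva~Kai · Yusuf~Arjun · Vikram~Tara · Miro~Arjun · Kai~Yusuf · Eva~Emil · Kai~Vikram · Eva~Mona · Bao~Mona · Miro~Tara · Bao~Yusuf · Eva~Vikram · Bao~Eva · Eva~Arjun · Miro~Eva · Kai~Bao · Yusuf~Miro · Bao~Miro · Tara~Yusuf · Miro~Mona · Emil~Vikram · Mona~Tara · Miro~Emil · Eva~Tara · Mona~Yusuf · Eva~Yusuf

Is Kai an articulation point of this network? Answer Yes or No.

Even without Kai, every remaining node can still reach every other (the residual graph is connected), so Kai is not a cut vertex.

No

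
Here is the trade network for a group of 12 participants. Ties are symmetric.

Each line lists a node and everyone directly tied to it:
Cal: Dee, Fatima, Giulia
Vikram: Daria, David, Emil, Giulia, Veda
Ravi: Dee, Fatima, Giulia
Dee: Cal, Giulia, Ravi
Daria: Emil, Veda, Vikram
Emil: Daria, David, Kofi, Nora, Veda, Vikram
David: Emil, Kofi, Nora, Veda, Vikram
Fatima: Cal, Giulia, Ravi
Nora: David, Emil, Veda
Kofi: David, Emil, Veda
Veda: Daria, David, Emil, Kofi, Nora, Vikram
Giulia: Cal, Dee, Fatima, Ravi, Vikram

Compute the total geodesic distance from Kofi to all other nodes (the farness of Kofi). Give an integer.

28

Distances from Kofi: Cal:4, Daria:2, David:1, Dee:4, Emil:1, Fatima:4, Giulia:3, Nora:2, Ravi:4, Veda:1, Vikram:2.
Sum = 4 + 2 + 1 + 4 + 1 + 4 + 3 + 2 + 4 + 1 + 2 = 28.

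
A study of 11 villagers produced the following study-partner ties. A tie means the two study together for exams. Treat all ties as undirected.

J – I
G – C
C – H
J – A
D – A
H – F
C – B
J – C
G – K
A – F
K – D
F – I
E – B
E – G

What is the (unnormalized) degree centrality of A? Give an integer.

A is directly tied to D, F, and J. That is 3 neighbors, so the degree of A is 3.

3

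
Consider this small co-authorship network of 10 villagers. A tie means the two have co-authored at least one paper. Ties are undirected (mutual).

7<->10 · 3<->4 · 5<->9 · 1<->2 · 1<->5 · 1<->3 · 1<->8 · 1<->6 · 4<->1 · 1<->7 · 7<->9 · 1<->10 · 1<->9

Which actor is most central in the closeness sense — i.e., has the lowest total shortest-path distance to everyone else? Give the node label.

1

Farness (sum of distances to all others) for each node — 1:9, 2:17, 3:16, 4:16, 5:16, 6:17, 7:15, 8:17, 9:15, 10:16.
The smallest farness is 9, for 1, so 1 has the highest closeness.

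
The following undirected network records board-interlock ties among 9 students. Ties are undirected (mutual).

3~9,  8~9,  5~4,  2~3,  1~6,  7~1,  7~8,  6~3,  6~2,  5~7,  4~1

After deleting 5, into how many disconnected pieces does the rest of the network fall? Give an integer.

5's neighbors (4 and 7) remain reachable from one another through other ties, so the rest of the network stays in one piece.

1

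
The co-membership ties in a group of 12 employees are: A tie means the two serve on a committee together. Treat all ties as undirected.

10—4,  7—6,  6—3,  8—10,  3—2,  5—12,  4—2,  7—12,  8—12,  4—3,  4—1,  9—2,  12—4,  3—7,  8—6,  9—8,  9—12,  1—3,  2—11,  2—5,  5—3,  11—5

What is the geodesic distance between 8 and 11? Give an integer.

One shortest route is 8 – 12 – 5 – 11, which uses 3 edges, and at distance 2 from 8 we only reach {2, 3, 4, 5, 7}, which does not include 11. So d(8,11) = 3.

3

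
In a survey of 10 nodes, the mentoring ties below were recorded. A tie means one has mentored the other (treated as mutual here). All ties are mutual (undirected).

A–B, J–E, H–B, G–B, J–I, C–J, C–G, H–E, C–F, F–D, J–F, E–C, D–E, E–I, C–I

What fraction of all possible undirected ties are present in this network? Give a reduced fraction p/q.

There are 15 edges and 10 nodes, so the maximum possible is C(10,2) = 45.
Density = 15/45 = 1/3.

1/3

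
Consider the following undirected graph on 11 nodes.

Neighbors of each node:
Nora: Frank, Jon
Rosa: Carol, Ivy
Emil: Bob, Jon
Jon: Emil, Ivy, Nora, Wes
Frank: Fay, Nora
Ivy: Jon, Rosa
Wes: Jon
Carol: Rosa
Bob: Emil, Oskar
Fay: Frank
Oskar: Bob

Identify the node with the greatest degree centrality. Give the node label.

Degrees — Bob:2, Carol:1, Emil:2, Fay:1, Frank:2, Ivy:2, Jon:4, Nora:2, Oskar:1, Rosa:2, Wes:1.
The maximum is 4, attained only by Jon.

Jon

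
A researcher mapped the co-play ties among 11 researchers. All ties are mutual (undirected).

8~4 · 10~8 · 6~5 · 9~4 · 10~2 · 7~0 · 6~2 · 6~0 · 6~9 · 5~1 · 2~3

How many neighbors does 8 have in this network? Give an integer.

2

8 is directly tied to 4 and 10. That is 2 neighbors, so the degree of 8 is 2.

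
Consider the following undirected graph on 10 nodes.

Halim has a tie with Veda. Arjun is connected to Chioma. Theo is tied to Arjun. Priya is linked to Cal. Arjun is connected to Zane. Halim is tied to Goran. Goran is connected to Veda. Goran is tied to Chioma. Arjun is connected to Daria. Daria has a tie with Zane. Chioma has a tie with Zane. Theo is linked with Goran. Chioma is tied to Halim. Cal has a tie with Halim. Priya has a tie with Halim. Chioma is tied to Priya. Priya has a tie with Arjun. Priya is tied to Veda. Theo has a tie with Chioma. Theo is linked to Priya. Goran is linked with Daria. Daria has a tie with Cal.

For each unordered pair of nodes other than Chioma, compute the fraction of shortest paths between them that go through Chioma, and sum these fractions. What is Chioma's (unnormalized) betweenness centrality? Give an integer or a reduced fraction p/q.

Pairs whose geodesics pass through Chioma — Veda–Zane: 3/5; Arjun–Goran: 1/3; Arjun–Halim: 1/2; Zane–Priya: 1/2; Zane–Goran: 1/2; Zane–Theo: 1/2; Zane–Halim: 1; Priya–Goran: 1/4; Theo–Halim: 1/3.
All other pairs contribute 0.
Summing the contributions gives betweenness(Chioma) = 271/60.

271/60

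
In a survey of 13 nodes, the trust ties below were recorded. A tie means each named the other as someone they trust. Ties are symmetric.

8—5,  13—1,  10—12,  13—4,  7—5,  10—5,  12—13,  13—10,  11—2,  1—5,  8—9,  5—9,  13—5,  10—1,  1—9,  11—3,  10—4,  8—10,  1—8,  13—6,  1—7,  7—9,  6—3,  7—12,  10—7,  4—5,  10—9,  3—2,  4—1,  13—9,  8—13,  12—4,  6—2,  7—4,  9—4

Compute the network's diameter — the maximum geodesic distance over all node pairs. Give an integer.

5

Eccentricity of each node (its greatest distance to any other): 1:4, 2:4, 3:4, 4:4, 5:4, 6:3, 7:5, 8:4, 9:4, 10:4, 11:5, 12:4, 13:3.
The maximum eccentricity is 5, realized for instance by the pair 11–7 via 11 – 2 – 6 – 13 – 10 – 7. So the diameter is 5.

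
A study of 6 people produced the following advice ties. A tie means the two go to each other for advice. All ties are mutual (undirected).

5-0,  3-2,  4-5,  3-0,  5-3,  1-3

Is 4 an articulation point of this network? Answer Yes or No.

No

Even without 4, every remaining node can still reach every other (the residual graph is connected), so 4 is not a cut vertex.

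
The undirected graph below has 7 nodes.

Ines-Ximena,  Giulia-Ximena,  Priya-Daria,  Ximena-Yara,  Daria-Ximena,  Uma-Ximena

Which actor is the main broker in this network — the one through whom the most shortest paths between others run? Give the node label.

Ximena

Unnormalized betweenness of each node: Daria:5, Giulia:0, Ines:0, Priya:0, Uma:0, Ximena:14, Yara:0.
Ximena has the largest value, 14, making it the main broker — the node through which the most shortest paths run.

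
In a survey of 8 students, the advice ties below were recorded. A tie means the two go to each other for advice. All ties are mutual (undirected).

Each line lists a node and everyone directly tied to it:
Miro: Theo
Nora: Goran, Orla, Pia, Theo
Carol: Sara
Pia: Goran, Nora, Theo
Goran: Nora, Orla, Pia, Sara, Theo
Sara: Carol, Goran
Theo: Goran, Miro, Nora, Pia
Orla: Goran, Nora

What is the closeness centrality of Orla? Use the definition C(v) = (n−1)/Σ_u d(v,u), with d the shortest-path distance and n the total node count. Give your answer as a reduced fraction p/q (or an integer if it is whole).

Distances from Orla: Carol:3, Goran:1, Miro:3, Nora:1, Pia:2, Sara:2, Theo:2. Sum = 14.
n = 8, so closeness = 7/14 = 1/2.

1/2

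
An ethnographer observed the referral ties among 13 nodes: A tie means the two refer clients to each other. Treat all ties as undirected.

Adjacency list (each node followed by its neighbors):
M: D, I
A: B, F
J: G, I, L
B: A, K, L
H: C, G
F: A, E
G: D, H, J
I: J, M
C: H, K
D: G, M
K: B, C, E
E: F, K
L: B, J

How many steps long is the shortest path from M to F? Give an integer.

6

One shortest route is M – I – J – L – B – A – F, which uses 6 edges, and at distance 5 from M we only reach {A, K}, which does not include F. So d(M,F) = 6.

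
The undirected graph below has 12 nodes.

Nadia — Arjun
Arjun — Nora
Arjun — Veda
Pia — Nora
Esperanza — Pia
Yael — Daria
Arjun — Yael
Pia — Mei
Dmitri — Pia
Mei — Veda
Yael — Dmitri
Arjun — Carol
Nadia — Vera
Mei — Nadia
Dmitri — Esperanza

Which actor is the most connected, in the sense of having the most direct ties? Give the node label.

Arjun

Degrees — Arjun:5, Carol:1, Daria:1, Dmitri:3, Esperanza:2, Mei:3, Nadia:3, Nora:2, Pia:4, Veda:2, Vera:1, Yael:3.
The maximum is 5, attained only by Arjun.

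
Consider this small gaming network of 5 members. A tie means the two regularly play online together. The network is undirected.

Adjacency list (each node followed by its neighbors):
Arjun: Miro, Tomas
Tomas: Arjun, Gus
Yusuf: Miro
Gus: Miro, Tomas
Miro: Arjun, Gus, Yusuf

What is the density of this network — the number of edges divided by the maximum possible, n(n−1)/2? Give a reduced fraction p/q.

There are 5 edges and 5 nodes, so the maximum possible is C(5,2) = 10.
Density = 5/10 = 1/2.

1/2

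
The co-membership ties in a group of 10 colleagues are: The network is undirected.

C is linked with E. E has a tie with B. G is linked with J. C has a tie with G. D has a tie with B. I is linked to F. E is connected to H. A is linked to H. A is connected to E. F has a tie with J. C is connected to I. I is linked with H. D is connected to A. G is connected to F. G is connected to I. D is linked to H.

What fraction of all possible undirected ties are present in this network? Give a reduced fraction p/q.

There are 16 edges and 10 nodes, so the maximum possible is C(10,2) = 45.
Density = 16/45.

16/45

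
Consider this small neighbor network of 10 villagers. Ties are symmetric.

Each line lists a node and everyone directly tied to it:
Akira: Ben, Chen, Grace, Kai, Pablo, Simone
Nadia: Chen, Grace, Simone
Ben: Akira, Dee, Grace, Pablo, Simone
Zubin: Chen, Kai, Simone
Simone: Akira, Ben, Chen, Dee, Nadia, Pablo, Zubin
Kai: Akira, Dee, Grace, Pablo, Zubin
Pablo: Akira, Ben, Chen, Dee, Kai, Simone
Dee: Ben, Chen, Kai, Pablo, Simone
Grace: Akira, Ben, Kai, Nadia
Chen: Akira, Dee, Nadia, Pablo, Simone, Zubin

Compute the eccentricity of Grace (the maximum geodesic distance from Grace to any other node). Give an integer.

Distances from Grace: Akira:1, Ben:1, Chen:2, Dee:2, Kai:1, Nadia:1, Pablo:2, Simone:2, Zubin:2.
The largest is 2 (to Simone, Chen, Dee, Pablo, and Zubin), so the eccentricity of Grace is 2.

2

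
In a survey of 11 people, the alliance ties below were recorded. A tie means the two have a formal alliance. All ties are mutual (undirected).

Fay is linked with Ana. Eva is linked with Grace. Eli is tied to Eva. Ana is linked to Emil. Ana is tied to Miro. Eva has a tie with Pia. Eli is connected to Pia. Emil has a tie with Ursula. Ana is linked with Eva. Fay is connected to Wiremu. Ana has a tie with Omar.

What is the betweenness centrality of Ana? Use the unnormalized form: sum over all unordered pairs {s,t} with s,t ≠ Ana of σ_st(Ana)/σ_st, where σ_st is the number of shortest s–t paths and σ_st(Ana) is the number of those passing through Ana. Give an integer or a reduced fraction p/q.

37

Pairs whose geodesics pass through Ana — Ursula–Miro: 1; Ursula–Eli: 1; Ursula–Pia: 1; Ursula–Fay: 1; Ursula–Eva: 1; Ursula–Omar: 1; Ursula–Wiremu: 1; Ursula–Grace: 1; Miro–Eli: 1; Miro–Pia: 1; Miro–Fay: 1; Miro–Eva: 1; Miro–Omar: 1; Miro–Wiremu: 1 … (+23 more pairs).
All other pairs contribute 0.
Summing the contributions gives betweenness(Ana) = 37.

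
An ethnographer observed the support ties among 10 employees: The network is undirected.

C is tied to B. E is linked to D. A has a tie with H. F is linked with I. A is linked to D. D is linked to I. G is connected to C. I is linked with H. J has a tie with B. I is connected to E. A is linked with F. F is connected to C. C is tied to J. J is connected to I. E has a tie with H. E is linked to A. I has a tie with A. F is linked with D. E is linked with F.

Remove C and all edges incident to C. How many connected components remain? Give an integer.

Without C, the remaining ties split the others into: {A, B, D, E, F, H, I, J}; {G}.
That's 2 separate components.

2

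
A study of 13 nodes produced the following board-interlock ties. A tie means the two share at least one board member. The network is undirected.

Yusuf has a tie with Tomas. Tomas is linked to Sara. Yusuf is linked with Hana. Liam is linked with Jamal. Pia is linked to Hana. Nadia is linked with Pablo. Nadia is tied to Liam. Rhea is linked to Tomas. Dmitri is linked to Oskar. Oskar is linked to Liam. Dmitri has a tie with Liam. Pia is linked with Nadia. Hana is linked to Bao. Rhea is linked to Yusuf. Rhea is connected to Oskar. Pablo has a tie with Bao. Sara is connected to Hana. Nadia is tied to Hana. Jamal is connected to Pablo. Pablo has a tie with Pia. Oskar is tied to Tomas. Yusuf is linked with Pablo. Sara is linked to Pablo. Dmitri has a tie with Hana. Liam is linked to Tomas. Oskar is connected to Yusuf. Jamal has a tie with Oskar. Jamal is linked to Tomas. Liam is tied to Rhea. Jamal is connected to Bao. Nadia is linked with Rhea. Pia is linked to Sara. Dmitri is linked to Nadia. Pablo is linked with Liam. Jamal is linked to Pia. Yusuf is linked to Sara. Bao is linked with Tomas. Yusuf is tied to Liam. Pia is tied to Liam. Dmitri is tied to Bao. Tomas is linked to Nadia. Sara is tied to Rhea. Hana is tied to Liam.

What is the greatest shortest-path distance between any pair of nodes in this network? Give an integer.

Eccentricity of each node (its greatest distance to any other): Bao:2, Dmitri:2, Hana:2, Jamal:2, Liam:2, Nadia:2, Oskar:2, Pablo:2, Pia:2, Rhea:2, Sara:2, Tomas:2, Yusuf:2.
The maximum eccentricity is 2, realized for instance by the pair Jamal–Rhea via Jamal – Liam – Rhea. So the diameter is 2.

2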